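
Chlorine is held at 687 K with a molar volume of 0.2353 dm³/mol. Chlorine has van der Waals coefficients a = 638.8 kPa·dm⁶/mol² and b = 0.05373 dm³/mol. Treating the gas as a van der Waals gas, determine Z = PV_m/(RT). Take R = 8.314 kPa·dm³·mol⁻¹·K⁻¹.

P = RT/(V_m − b) − a/V_m² = (8.314)(687)/(0.2353 − 0.05373) − 638.8/(0.2353)²
  = 5711.7/0.18157 − 11538 = 31457 − 11538 = 19919 kPa
Z = PV_m/(RT) = (19919)(0.2353)/((8.314)(687)) = 4686.9/5711.7 = 0.8206

Z ≈ 0.8206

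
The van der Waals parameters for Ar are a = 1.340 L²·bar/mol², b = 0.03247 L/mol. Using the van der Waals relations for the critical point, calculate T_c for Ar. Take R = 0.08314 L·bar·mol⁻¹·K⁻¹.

T_c ≈ 147.1 K

For a van der Waals gas, T_c = 8a/(27Rb).
T_c = 8×1.340/(27×0.08314×0.03247) = 10.720/0.072888 = 147.1 K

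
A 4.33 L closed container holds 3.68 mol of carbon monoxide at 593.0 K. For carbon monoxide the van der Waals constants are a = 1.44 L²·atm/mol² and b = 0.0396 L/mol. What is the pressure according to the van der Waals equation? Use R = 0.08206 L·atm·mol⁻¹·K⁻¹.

P = nRT/(V − nb) − a n²/V²
nRT/(V − nb) = (3.68)(0.08206)(593.0)/(4.33 − 3.68×0.0396) = 179.07/4.1843 = 42.796 atm
a n²/V² = (1.44)(3.68)²/(4.33)² = 1.0401 atm
P = 42.796 − 1.0401 = 41.76 atm

P ≈ 41.76 atm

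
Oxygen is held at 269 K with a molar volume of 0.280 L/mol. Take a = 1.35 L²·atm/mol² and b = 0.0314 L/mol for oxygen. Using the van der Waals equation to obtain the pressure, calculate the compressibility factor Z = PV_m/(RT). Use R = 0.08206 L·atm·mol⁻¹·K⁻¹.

P = RT/(V_m − b) − a/V_m² = (0.08206)(269)/(0.280 − 0.0314) − 1.35/(0.280)²
  = 22.074/0.24860 − 17.219 = 88.793 − 17.219 = 71.574 atm
Z = PV_m/(RT) = (71.574)(0.280)/((0.08206)(269)) = 20.041/22.074 = 0.9079

Z ≈ 0.9079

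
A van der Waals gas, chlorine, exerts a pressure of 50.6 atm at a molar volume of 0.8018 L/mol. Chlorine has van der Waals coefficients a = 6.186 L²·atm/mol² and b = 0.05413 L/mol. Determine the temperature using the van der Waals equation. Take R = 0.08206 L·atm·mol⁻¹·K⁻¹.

T = (P + a/V_m²)(V_m − b)/R
P + a/V_m² = 50.6 + 6.186/(0.8018)² = 60.222 atm
V_m − b = 0.8018 − 0.05413 = 0.74767 L/mol
T = (60.222)(0.74767)/0.08206 = 548.7 K

T ≈ 548.7 K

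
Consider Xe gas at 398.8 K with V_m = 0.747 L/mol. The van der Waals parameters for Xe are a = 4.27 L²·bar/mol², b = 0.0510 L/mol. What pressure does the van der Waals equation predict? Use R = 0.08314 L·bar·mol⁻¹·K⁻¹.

P ≈ 39.99 bar

P = RT/(V_m − b) − a/V_m²
RT/(V_m − b) = (0.08314)(398.8)/(0.747 − 0.0510) = 33.156/0.69600 = 47.638 bar
a/V_m² = 4.27/(0.747)² = 7.6522 bar
P = 47.638 − 7.6522 = 39.99 bar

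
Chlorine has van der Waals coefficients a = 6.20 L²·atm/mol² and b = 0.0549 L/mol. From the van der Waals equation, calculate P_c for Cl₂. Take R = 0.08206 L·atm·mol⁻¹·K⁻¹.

For a van der Waals gas, P_c = a/(27b²).
P_c = 6.20/(27×(0.0549)²) = 6.20/0.081378 = 76.19 atm

P_c ≈ 76.19 atm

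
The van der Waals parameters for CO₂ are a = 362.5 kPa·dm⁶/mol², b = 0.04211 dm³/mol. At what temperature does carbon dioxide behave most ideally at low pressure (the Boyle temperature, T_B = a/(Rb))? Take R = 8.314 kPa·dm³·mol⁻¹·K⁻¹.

For a van der Waals gas the second virial coefficient B₂ = b − a/(RT) vanishes at T_B = a/(Rb).
T_B = 362.5/(8.314×0.04211) = 362.5/0.35010 = 1035 K

T_B ≈ 1035 K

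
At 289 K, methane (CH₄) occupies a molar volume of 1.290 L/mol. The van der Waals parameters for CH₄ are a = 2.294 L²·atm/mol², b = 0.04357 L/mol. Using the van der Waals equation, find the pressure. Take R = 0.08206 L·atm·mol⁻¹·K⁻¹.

P = RT/(V_m − b) − a/V_m²
RT/(V_m − b) = (0.08206)(289)/(1.290 − 0.04357) = 23.715/1.2464 = 19.027 atm
a/V_m² = 2.294/(1.290)² = 1.3785 atm
P = 19.027 − 1.3785 = 17.65 atm

P ≈ 17.65 atm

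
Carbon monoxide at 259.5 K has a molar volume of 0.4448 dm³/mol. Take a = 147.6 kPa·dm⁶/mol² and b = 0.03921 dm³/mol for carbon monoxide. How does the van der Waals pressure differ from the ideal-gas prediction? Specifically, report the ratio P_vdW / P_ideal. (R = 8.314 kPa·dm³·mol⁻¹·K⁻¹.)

P_vdW / P_ideal ≈ 0.9429

Ideal: P_ideal = RT/V_m = (8.314)(259.5)/0.4448 = 4850.46 kPa
vdW: P = RT/(V_m − b) − a/V_m² = 2157.48/0.405590 − 147.6/0.197847 = 5319.36 − 746.031 = 4573.33 kPa
Ratio = 4573.33/4850.46 = 0.9429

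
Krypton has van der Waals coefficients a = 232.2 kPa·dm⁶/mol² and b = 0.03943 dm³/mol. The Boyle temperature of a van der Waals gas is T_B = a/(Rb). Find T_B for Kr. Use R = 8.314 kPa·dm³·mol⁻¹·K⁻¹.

For a van der Waals gas the second virial coefficient B₂ = b − a/(RT) vanishes at T_B = a/(Rb).
T_B = 232.2/(8.314×0.03943) = 232.2/0.32782 = 708.3 K

T_B ≈ 708.3 K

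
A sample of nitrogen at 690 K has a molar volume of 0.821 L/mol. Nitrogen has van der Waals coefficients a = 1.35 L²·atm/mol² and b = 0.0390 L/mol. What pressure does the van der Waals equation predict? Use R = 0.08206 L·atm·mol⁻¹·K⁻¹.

P ≈ 70.40 atm

P = RT/(V_m − b) − a/V_m²
RT/(V_m − b) = (0.08206)(690)/(0.821 − 0.0390) = 56.621/0.78200 = 72.405 atm
a/V_m² = 1.35/(0.821)² = 2.0028 atm
P = 72.405 − 2.0028 = 70.40 atm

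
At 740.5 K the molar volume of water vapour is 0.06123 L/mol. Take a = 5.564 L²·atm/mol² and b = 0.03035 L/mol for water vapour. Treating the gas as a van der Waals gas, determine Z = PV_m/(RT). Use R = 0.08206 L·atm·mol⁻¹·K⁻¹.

Z ≈ 0.4874

P = RT/(V_m − b) − a/V_m² = (0.08206)(740.5)/(0.06123 − 0.03035) − 5.564/(0.06123)²
  = 60.765/0.030880 − 1484.1 = 1967.8 − 1484.1 = 483.7 atm
Z = PV_m/(RT) = (483.7)(0.06123)/((0.08206)(740.5)) = 29.617/60.765 = 0.4874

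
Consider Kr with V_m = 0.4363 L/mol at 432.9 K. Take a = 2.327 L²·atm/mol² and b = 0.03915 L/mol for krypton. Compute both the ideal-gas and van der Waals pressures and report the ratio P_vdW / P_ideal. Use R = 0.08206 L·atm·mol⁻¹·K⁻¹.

P_vdW / P_ideal ≈ 0.9484

Ideal: P_ideal = RT/V_m = (0.08206)(432.9)/0.4363 = 81.4205 atm
vdW: P = RT/(V_m − b) − a/V_m² = 35.5238/0.397150 − 2.327/0.190358 = 89.4468 − 12.2243 = 77.2225 atm
Ratio = 77.2225/81.4205 = 0.9484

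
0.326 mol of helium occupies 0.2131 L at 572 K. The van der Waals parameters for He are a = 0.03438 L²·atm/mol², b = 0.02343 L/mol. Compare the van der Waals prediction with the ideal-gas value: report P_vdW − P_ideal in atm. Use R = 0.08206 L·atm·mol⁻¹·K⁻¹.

ΔP ≈ 2.589 atm

Ideal: P_ideal = nRT/V = (0.326)(0.08206)(572)/0.2131 = 71.8062 atm
vdW: P = nRT/(V − nb) − a n²/V² = 15.3019/0.205462 − 0.00365377/0.0454116 = 74.4756 − 0.0804590 = 74.3951 atm
ΔP = 74.3951 − 71.8062 = 2.589 atm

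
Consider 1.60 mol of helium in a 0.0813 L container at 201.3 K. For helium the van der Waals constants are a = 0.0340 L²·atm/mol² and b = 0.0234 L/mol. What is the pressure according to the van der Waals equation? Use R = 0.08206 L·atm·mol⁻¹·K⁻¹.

P ≈ 589.4 atm

P = nRT/(V − nb) − a n²/V²
nRT/(V − nb) = (1.60)(0.08206)(201.3)/(0.0813 − 1.60×0.0234) = 26.430/0.043860 = 602.60 atm
a n²/V² = (0.0340)(1.60)²/(0.0813)² = 13.169 atm
P = 602.60 − 13.169 = 589.4 atm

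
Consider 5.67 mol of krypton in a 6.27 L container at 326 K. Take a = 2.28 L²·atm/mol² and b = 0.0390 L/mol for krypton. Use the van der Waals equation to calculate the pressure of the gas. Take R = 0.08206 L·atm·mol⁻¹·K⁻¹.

P = nRT/(V − nb) − a n²/V²
nRT/(V − nb) = (5.67)(0.08206)(326)/(6.27 − 5.67×0.0390) = 151.68/6.0489 = 25.076 atm
a n²/V² = (2.28)(5.67)²/(6.27)² = 1.8645 atm
P = 25.076 − 1.8645 = 23.21 atm

P ≈ 23.21 atm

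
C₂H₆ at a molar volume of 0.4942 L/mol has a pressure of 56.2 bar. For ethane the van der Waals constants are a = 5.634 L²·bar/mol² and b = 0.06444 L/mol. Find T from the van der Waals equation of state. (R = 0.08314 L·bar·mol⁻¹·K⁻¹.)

T = (P + a/V_m²)(V_m − b)/R
P + a/V_m² = 56.2 + 5.634/(0.4942)² = 79.268 bar
V_m − b = 0.4942 − 0.06444 = 0.42976 L/mol
T = (79.268)(0.42976)/0.08314 = 409.7 K

T ≈ 409.7 K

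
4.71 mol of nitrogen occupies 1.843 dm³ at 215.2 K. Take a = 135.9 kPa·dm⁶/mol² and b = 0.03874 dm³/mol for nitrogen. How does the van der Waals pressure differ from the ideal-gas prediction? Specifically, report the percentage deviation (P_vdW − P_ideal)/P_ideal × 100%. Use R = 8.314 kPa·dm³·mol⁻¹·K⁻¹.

-8.42 %

Ideal: P_ideal = nRT/V = (4.71)(8.314)(215.2)/1.843 = 4572.44 kPa
vdW: P = nRT/(V − nb) − a n²/V² = 8427.00/1.66053 − 3014.82/3.39665 = 5074.89 − 887.586 = 4187.30 kPa
% deviation = (4187.30 − 4572.44)/4572.44 × 100% = -8.42%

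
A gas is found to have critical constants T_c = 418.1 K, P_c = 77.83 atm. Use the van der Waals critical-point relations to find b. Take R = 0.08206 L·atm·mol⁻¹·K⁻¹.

From T_c = 8a/(27Rb) and P_c = a/(27b²): b = R T_c/(8 P_c).
b = (0.08206)(418.1)/(8×77.83) = 34.309/622.64 = 0.05510 L/mol

b ≈ 0.05510 L/mol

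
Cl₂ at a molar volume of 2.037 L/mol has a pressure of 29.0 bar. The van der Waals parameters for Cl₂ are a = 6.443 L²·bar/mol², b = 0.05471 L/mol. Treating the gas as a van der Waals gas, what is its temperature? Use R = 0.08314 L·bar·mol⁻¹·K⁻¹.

T ≈ 728.5 K

T = (P + a/V_m²)(V_m − b)/R
P + a/V_m² = 29.0 + 6.443/(2.037)² = 30.553 bar
V_m − b = 2.037 − 0.05471 = 1.9823 L/mol
T = (30.553)(1.9823)/0.08314 = 728.5 K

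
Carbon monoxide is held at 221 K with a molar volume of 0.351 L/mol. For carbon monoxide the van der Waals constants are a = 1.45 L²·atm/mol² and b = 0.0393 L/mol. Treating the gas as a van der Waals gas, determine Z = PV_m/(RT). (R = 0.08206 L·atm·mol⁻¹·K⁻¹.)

P = RT/(V_m − b) − a/V_m² = (0.08206)(221)/(0.351 − 0.0393) − 1.45/(0.351)²
  = 18.135/0.31170 − 11.769 = 58.181 − 11.769 = 46.412 atm
Z = PV_m/(RT) = (46.412)(0.351)/((0.08206)(221)) = 16.291/18.135 = 0.8983

Z ≈ 0.8983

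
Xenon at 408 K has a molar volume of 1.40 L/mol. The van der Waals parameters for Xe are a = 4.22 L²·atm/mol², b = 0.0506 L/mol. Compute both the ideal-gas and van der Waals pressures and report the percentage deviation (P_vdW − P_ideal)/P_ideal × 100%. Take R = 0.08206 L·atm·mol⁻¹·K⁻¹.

Ideal: P_ideal = RT/V_m = (0.08206)(408)/1.40 = 23.9146 atm
vdW: P = RT/(V_m − b) − a/V_m² = 33.4805/1.34940 − 4.22/1.96000 = 24.8114 − 2.15306 = 22.6583 atm
% deviation = (22.6583 − 23.9146)/23.9146 × 100% = -5.25%

-5.25 %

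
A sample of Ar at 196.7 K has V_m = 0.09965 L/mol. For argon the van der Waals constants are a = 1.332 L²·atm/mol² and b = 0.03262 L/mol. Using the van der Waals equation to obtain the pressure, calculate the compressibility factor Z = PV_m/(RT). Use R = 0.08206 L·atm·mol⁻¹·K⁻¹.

P = RT/(V_m − b) − a/V_m² = (0.08206)(196.7)/(0.09965 − 0.03262) − 1.332/(0.09965)²
  = 16.141/0.067030 − 134.14 = 240.80 − 134.14 = 106.66 atm
Z = PV_m/(RT) = (106.66)(0.09965)/((0.08206)(196.7)) = 10.629/16.141 = 0.6585

Z ≈ 0.6585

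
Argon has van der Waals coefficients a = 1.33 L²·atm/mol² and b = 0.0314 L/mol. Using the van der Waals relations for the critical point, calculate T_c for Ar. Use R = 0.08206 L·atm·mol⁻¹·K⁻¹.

For a van der Waals gas, T_c = 8a/(27Rb).
T_c = 8×1.33/(27×0.08206×0.0314) = 10.640/0.069570 = 152.9 K

T_c ≈ 152.9 K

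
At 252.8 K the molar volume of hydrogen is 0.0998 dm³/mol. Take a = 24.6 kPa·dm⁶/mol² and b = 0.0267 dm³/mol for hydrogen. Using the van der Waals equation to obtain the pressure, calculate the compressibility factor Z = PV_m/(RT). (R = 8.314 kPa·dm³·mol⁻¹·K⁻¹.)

Z ≈ 1.248

P = RT/(V_m − b) − a/V_m² = (8.314)(252.8)/(0.0998 − 0.0267) − 24.6/(0.0998)²
  = 2101.8/0.073100 − 2469.9 = 28752 − 2469.9 = 26282 kPa
Z = PV_m/(RT) = (26282)(0.0998)/((8.314)(252.8)) = 2622.9/2101.8 = 1.248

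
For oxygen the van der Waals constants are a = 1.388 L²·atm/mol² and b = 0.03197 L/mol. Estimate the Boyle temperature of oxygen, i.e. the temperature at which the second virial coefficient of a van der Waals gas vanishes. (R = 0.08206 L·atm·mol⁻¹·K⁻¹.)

T_B ≈ 529.1 K

For a van der Waals gas the second virial coefficient B₂ = b − a/(RT) vanishes at T_B = a/(Rb).
T_B = 1.388/(0.08206×0.03197) = 1.388/0.0026235 = 529.1 K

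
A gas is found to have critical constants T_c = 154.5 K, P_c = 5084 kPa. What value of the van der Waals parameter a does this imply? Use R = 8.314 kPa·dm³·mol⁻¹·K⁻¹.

From T_c = 8a/(27Rb) and P_c = a/(27b²): a = 27 R² T_c²/(64 P_c).
a = 27×(8.314)²×(154.5)²/(64×5084) = 44549288/325376 = 136.9 kPa·dm⁶/mol²

a ≈ 136.9 kPa·dm⁶/mol²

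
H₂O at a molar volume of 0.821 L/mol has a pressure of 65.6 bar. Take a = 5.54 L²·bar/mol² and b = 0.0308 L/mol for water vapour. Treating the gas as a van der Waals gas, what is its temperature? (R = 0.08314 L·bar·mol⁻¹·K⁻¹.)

T ≈ 701.6 K

T = (P + a/V_m²)(V_m − b)/R
P + a/V_m² = 65.6 + 5.54/(0.821)² = 73.819 bar
V_m − b = 0.821 − 0.0308 = 0.79020 L/mol
T = (73.819)(0.79020)/0.08314 = 701.6 K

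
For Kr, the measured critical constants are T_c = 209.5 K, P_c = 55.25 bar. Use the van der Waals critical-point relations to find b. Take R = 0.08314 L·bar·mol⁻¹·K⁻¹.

From T_c = 8a/(27Rb) and P_c = a/(27b²): b = R T_c/(8 P_c).
b = (0.08314)(209.5)/(8×55.25) = 17.418/442.00 = 0.03941 L/mol

b ≈ 0.03941 L/mol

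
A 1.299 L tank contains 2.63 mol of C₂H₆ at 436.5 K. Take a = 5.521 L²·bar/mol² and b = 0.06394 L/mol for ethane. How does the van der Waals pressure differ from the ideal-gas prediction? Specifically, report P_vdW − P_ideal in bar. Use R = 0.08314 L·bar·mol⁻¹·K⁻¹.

Ideal: P_ideal = nRT/V = (2.63)(0.08314)(436.5)/1.299 = 73.4752 bar
vdW: P = nRT/(V − nb) − a n²/V² = 95.4443/1.13084 − 38.1882/1.68740 = 84.4012 − 22.6314 = 61.7698 bar
ΔP = 61.7698 − 73.4752 = -11.71 bar

ΔP ≈ -11.71 bar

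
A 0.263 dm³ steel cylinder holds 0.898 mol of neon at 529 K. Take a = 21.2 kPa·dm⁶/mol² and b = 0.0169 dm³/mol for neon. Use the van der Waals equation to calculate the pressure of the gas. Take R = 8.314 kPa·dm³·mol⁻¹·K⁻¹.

P ≈ 15690 kPa

P = nRT/(V − nb) − a n²/V²
nRT/(V − nb) = (0.898)(8.314)(529)/(0.263 − 0.898×0.0169) = 3949.5/0.24782 = 15937 kPa
a n²/V² = (21.2)(0.898)²/(0.263)² = 247.16 kPa
P = 15937 − 247.16 = 15690 kPa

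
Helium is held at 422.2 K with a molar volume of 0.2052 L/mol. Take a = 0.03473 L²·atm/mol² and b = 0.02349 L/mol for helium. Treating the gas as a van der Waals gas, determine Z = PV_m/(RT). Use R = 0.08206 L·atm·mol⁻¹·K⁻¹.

Z ≈ 1.124

P = RT/(V_m − b) − a/V_m² = (0.08206)(422.2)/(0.2052 − 0.02349) − 0.03473/(0.2052)²
  = 34.646/0.18171 − 0.82480 = 190.67 − 0.82480 = 189.85 atm
Z = PV_m/(RT) = (189.85)(0.2052)/((0.08206)(422.2)) = 38.957/34.646 = 1.124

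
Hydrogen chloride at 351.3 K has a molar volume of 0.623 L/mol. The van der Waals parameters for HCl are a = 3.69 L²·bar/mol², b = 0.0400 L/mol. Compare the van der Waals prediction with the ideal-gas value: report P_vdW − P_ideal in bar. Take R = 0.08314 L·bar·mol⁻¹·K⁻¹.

Ideal: P_ideal = RT/V_m = (0.08314)(351.3)/0.623 = 46.8814 bar
vdW: P = RT/(V_m − b) − a/V_m² = 29.2071/0.583000 − 3.69/0.388129 = 50.0979 − 9.50715 = 40.5908 bar
ΔP = 40.5908 − 46.8814 = -6.291 bar

ΔP ≈ -6.291 bar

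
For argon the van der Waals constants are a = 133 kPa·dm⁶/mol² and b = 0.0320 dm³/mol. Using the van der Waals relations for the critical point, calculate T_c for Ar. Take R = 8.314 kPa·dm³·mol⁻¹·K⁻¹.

T_c ≈ 148.1 K

For a van der Waals gas, T_c = 8a/(27Rb).
T_c = 8×133/(27×8.314×0.0320) = 1064.0/7.1833 = 148.1 K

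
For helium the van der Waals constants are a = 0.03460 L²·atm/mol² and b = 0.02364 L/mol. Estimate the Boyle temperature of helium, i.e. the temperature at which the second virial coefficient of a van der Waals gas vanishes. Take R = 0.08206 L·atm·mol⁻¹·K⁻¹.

For a van der Waals gas the second virial coefficient B₂ = b − a/(RT) vanishes at T_B = a/(Rb).
T_B = 0.03460/(0.08206×0.02364) = 0.03460/0.0019399 = 17.84 K

T_B ≈ 17.84 K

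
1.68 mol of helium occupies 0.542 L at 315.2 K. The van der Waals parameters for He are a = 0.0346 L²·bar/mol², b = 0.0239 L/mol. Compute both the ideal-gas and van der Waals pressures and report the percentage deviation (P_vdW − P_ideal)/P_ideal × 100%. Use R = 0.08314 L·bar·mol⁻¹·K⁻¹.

7.59 %

Ideal: P_ideal = nRT/V = (1.68)(0.08314)(315.2)/0.542 = 81.2281 bar
vdW: P = nRT/(V − nb) − a n²/V² = 44.0256/0.501848 − 0.0976550/0.293764 = 87.7270 − 0.332427 = 87.3946 bar
% deviation = (87.3946 − 81.2281)/81.2281 × 100% = 7.59%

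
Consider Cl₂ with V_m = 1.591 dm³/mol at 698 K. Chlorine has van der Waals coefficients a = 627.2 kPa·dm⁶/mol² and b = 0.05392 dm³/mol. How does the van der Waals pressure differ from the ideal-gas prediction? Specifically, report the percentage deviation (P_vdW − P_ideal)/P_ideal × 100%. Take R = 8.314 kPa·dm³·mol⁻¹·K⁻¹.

Ideal: P_ideal = RT/V_m = (8.314)(698)/1.591 = 3647.50 kPa
vdW: P = RT/(V_m − b) − a/V_m² = 5803.17/1.53708 − 627.2/2.53128 = 3775.45 − 247.780 = 3527.67 kPa
% deviation = (3527.67 − 3647.50)/3647.50 × 100% = -3.29%

-3.29 %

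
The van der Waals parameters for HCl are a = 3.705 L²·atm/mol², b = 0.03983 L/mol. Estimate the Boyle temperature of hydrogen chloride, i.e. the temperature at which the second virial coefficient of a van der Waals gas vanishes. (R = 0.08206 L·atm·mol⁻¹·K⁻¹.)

T_B ≈ 1134 K

For a van der Waals gas the second virial coefficient B₂ = b − a/(RT) vanishes at T_B = a/(Rb).
T_B = 3.705/(0.08206×0.03983) = 3.705/0.0032684 = 1134 K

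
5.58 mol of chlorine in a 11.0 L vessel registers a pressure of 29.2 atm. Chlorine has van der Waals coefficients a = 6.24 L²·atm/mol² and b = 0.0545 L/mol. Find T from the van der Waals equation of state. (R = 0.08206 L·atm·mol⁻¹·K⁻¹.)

T ≈ 719.6 K

T = (P + a n²/V²)(V − nb)/(nR)
P + a n²/V² = 29.2 + (6.24)(5.58)²/(11.0)² = 30.806 atm
V − nb = 11.0 − (5.58)(0.0545) = 10.696 L
T = (30.806)(10.696)/((5.58)(0.08206)) = 719.6 K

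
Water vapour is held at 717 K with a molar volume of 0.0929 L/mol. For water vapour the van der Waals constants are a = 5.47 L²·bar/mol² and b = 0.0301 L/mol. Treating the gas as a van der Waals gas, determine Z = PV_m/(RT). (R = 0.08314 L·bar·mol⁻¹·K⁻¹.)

P = RT/(V_m − b) − a/V_m² = (0.08314)(717)/(0.0929 − 0.0301) − 5.47/(0.0929)²
  = 59.611/0.062800 − 633.81 = 949.22 − 633.81 = 315.41 bar
Z = PV_m/(RT) = (315.41)(0.0929)/((0.08314)(717)) = 29.302/59.611 = 0.4916

Z ≈ 0.4916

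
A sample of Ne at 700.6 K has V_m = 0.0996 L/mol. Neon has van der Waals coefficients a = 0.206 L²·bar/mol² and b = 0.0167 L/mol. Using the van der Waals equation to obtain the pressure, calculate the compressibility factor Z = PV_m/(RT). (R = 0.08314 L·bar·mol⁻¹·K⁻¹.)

Z ≈ 1.166

P = RT/(V_m − b) − a/V_m² = (0.08314)(700.6)/(0.0996 − 0.0167) − 0.206/(0.0996)²
  = 58.248/0.082900 − 20.766 = 702.63 − 20.766 = 681.86 bar
Z = PV_m/(RT) = (681.86)(0.0996)/((0.08314)(700.6)) = 67.913/58.248 = 1.166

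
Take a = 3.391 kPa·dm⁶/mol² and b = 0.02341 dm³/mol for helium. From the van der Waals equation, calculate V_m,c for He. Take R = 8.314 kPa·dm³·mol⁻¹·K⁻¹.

For a van der Waals gas, V_m,c = 3b.
V_m,c = 3×0.02341 = 0.07023 dm³/mol

V_m,c ≈ 0.07023 dm³/mol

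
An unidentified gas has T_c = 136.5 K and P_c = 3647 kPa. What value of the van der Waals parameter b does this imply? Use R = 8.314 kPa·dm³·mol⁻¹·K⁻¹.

From T_c = 8a/(27Rb) and P_c = a/(27b²): b = R T_c/(8 P_c).
b = (8.314)(136.5)/(8×3647) = 1134.9/29176 = 0.03890 dm³/mol

b ≈ 0.03890 dm³/mol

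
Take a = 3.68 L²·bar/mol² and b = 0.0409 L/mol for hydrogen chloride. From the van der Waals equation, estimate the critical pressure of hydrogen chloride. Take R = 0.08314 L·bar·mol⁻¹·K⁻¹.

For a van der Waals gas, P_c = a/(27b²).
P_c = 3.68/(27×(0.0409)²) = 3.68/0.045166 = 81.48 bar

P_c ≈ 81.48 bar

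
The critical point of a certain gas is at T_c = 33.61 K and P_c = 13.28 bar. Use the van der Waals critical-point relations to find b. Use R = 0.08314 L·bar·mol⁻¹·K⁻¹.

From T_c = 8a/(27Rb) and P_c = a/(27b²): b = R T_c/(8 P_c).
b = (0.08314)(33.61)/(8×13.28) = 2.7943/106.24 = 0.02630 L/mol

b ≈ 0.02630 L/mol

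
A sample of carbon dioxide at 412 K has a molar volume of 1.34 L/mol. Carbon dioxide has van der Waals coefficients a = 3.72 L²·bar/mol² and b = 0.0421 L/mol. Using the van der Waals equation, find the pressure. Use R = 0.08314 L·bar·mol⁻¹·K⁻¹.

P ≈ 24.32 bar

P = RT/(V_m − b) − a/V_m²
RT/(V_m − b) = (0.08314)(412)/(1.34 − 0.0421) = 34.254/1.2979 = 26.392 bar
a/V_m² = 3.72/(1.34)² = 2.0717 bar
P = 26.392 − 2.0717 = 24.32 bar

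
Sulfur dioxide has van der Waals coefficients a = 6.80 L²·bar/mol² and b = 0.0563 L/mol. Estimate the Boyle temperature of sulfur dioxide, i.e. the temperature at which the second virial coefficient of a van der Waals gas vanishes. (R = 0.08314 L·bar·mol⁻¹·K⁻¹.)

For a van der Waals gas the second virial coefficient B₂ = b − a/(RT) vanishes at T_B = a/(Rb).
T_B = 6.80/(0.08314×0.0563) = 6.80/0.0046808 = 1453 K

T_B ≈ 1453 K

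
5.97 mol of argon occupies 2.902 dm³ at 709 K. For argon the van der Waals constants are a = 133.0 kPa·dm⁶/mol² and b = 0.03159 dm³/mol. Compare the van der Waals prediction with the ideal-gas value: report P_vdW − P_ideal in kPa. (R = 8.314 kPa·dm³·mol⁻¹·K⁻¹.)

ΔP ≈ 280 kPa

Ideal: P_ideal = nRT/V = (5.97)(8.314)(709)/2.902 = 12126.4 kPa
vdW: P = nRT/(V − nb) − a n²/V² = 35190.9/2.71341 − 4740.24/8.42160 = 12969.3 − 562.867 = 12406.4 kPa
ΔP = 12406.4 − 12126.4 = 280 kPa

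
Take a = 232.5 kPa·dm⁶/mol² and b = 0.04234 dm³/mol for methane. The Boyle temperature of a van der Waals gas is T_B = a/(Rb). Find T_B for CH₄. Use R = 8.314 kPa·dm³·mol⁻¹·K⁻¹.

T_B ≈ 660.5 K

For a van der Waals gas the second virial coefficient B₂ = b − a/(RT) vanishes at T_B = a/(Rb).
T_B = 232.5/(8.314×0.04234) = 232.5/0.35201 = 660.5 K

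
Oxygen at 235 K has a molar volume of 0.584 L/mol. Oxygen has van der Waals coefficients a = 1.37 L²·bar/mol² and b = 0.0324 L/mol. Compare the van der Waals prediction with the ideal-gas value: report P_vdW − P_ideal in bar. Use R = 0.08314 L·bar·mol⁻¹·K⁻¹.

Ideal: P_ideal = RT/V_m = (0.08314)(235)/0.584 = 33.4553 bar
vdW: P = RT/(V_m − b) − a/V_m² = 19.5379/0.551600 − 1.37/0.341056 = 35.4204 − 4.01694 = 31.4035 bar
ΔP = 31.4035 − 33.4553 = -2.052 bar

ΔP ≈ -2.052 bar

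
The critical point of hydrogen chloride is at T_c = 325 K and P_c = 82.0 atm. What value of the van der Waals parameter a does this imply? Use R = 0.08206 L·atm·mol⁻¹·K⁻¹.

From T_c = 8a/(27Rb) and P_c = a/(27b²): a = 27 R² T_c²/(64 P_c).
a = 27×(0.08206)²×(325)²/(64×82.0) = 19204/5248.0 = 3.659 L²·atm/mol²

a ≈ 3.659 L²·atm/mol²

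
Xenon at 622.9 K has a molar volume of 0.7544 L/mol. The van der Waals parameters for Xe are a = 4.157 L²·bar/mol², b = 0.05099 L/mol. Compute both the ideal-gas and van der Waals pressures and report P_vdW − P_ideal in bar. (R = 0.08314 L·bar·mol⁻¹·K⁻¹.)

ΔP ≈ -2.328 bar

Ideal: P_ideal = RT/V_m = (0.08314)(622.9)/0.7544 = 68.6478 bar
vdW: P = RT/(V_m − b) − a/V_m² = 51.7879/0.703410 − 4.157/0.569119 = 73.6241 − 7.30427 = 66.3198 bar
ΔP = 66.3198 − 68.6478 = -2.328 bar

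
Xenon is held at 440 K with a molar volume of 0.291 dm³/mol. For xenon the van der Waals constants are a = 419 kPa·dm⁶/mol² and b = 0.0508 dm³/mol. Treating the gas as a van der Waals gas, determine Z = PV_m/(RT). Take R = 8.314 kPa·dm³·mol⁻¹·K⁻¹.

P = RT/(V_m − b) − a/V_m² = (8.314)(440)/(0.291 − 0.0508) − 419/(0.291)²
  = 3658.2/0.24020 − 4948.0 = 15230 − 4948.0 = 10282 kPa
Z = PV_m/(RT) = (10282)(0.291)/((8.314)(440)) = 2992.1/3658.2 = 0.8179

Z ≈ 0.8179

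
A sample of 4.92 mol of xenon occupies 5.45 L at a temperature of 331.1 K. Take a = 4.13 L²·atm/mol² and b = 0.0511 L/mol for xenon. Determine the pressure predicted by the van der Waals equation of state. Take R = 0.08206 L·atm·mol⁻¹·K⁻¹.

P = nRT/(V − nb) − a n²/V²
nRT/(V − nb) = (4.92)(0.08206)(331.1)/(5.45 − 4.92×0.0511) = 133.68/5.1986 = 25.715 atm
a n²/V² = (4.13)(4.92)²/(5.45)² = 3.3658 atm
P = 25.715 − 3.3658 = 22.35 atm

P ≈ 22.35 atm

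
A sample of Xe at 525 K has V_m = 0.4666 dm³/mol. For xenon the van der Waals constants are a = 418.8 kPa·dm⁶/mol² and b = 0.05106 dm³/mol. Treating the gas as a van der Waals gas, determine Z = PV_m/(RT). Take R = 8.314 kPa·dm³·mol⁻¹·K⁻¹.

P = RT/(V_m − b) − a/V_m² = (8.314)(525)/(0.4666 − 0.05106) − 418.8/(0.4666)²
  = 4364.9/0.41554 − 1923.6 = 10504 − 1923.6 = 8580 kPa
Z = PV_m/(RT) = (8580)(0.4666)/((8.314)(525)) = 4003.4/4364.9 = 0.9172

Z ≈ 0.9172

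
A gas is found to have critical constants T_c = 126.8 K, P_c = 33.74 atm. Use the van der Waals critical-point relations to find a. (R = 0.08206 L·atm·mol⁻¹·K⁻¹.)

From T_c = 8a/(27Rb) and P_c = a/(27b²): a = 27 R² T_c²/(64 P_c).
a = 27×(0.08206)²×(126.8)²/(64×33.74) = 2923.2/2159.4 = 1.354 L²·atm/mol²

a ≈ 1.354 L²·atm/mol²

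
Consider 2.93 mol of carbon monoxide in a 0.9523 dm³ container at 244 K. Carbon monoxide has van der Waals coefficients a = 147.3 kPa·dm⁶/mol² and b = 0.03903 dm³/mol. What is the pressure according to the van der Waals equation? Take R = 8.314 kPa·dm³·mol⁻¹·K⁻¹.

P ≈ 5699 kPa

P = nRT/(V − nb) − a n²/V²
nRT/(V − nb) = (2.93)(8.314)(244)/(0.9523 − 2.93×0.03903) = 5943.8/0.83794 = 7093.3 kPa
a n²/V² = (147.3)(2.93)²/(0.9523)² = 1394.4 kPa
P = 7093.3 − 1394.4 = 5699 kPa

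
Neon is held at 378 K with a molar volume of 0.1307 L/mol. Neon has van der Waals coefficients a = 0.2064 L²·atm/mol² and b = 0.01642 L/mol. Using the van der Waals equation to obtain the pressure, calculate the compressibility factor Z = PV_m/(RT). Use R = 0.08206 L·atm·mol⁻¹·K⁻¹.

Z ≈ 1.093

P = RT/(V_m − b) − a/V_m² = (0.08206)(378)/(0.1307 − 0.01642) − 0.2064/(0.1307)²
  = 31.019/0.11428 − 12.083 = 271.43 − 12.083 = 259.35 atm
Z = PV_m/(RT) = (259.35)(0.1307)/((0.08206)(378)) = 33.897/31.019 = 1.093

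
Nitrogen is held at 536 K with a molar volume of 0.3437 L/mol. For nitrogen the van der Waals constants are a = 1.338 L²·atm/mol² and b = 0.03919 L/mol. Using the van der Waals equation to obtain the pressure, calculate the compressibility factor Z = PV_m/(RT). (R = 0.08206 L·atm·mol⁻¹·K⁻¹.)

Z ≈ 1.040

P = RT/(V_m − b) − a/V_m² = (0.08206)(536)/(0.3437 − 0.03919) − 1.338/(0.3437)²
  = 43.984/0.30451 − 11.327 = 144.44 − 11.327 = 133.11 atm
Z = PV_m/(RT) = (133.11)(0.3437)/((0.08206)(536)) = 45.750/43.984 = 1.040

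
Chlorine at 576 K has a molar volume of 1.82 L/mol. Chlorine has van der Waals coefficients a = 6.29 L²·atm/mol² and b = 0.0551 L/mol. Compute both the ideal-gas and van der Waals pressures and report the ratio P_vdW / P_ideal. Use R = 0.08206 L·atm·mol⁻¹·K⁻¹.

P_vdW / P_ideal ≈ 0.9581

Ideal: P_ideal = RT/V_m = (0.08206)(576)/1.82 = 25.9706 atm
vdW: P = RT/(V_m − b) − a/V_m² = 47.2666/1.76490 − 6.29/3.31240 = 26.7815 − 1.89893 = 24.8826 atm
Ratio = 24.8826/25.9706 = 0.9581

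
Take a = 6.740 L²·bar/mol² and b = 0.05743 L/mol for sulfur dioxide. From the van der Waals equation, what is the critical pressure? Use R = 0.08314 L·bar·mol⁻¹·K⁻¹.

P_c ≈ 75.69 bar

For a van der Waals gas, P_c = a/(27b²).
P_c = 6.740/(27×(0.05743)²) = 6.740/0.089052 = 75.69 bar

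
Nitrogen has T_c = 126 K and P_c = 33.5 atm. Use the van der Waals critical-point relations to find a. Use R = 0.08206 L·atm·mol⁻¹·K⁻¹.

a ≈ 1.346 L²·atm/mol²

From T_c = 8a/(27Rb) and P_c = a/(27b²): a = 27 R² T_c²/(64 P_c).
a = 27×(0.08206)²×(126)²/(64×33.5) = 2886.5/2144.0 = 1.346 L²·atm/mol²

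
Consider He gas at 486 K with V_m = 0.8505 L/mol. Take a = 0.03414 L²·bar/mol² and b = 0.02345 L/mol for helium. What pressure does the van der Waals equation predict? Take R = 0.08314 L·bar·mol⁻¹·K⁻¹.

P = RT/(V_m − b) − a/V_m²
RT/(V_m − b) = (0.08314)(486)/(0.8505 − 0.02345) = 40.406/0.82705 = 48.856 bar
a/V_m² = 0.03414/(0.8505)² = 0.047197 bar
P = 48.856 − 0.047197 = 48.81 bar

P ≈ 48.81 bar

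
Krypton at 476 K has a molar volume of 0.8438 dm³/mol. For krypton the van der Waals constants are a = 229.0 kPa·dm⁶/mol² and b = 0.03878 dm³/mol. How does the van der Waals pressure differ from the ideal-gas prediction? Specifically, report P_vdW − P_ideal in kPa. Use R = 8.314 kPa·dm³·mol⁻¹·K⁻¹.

ΔP ≈ -95.7 kPa

Ideal: P_ideal = RT/V_m = (8.314)(476)/0.8438 = 4690.05 kPa
vdW: P = RT/(V_m − b) − a/V_m² = 3957.46/0.805020 − 229.0/0.711998 = 4915.98 − 321.630 = 4594.35 kPa
ΔP = 4594.35 − 4690.05 = -95.7 kPa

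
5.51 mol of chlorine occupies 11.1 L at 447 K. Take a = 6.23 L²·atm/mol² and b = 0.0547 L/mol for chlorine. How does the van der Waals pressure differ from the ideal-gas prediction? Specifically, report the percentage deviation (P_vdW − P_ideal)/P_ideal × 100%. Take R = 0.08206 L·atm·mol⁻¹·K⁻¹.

Ideal: P_ideal = nRT/V = (5.51)(0.08206)(447)/11.1 = 18.2082 atm
vdW: P = nRT/(V − nb) − a n²/V² = 202.111/10.7986 − 189.143/123.210 = 18.7164 − 1.53513 = 17.1813 atm
% deviation = (17.1813 − 18.2082)/18.2082 × 100% = -5.64%

-5.64 %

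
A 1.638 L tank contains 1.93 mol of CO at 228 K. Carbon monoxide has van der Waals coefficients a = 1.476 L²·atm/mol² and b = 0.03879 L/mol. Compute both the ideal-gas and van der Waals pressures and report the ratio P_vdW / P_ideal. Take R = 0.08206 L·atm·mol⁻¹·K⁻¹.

Ideal: P_ideal = nRT/V = (1.93)(0.08206)(228)/1.638 = 22.0450 atm
vdW: P = nRT/(V − nb) − a n²/V² = 36.1097/1.56314 − 5.49795/2.68304 = 23.1007 − 2.04915 = 21.0516 atm
Ratio = 21.0516/22.0450 = 0.9549

P_vdW / P_ideal ≈ 0.9549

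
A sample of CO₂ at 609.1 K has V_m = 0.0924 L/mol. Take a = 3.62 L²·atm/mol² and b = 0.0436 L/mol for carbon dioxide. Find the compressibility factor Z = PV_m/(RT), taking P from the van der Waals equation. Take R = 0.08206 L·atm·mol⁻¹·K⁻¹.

Z ≈ 1.110

P = RT/(V_m − b) − a/V_m² = (0.08206)(609.1)/(0.0924 − 0.0436) − 3.62/(0.0924)²
  = 49.983/0.048800 − 424.00 = 1024.2 − 424.00 = 600.2 atm
Z = PV_m/(RT) = (600.2)(0.0924)/((0.08206)(609.1)) = 55.458/49.983 = 1.110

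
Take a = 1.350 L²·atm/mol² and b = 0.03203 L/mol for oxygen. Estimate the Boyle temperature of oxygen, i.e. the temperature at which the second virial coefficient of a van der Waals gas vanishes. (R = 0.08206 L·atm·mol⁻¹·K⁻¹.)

T_B ≈ 513.6 K

For a van der Waals gas the second virial coefficient B₂ = b − a/(RT) vanishes at T_B = a/(Rb).
T_B = 1.350/(0.08206×0.03203) = 1.350/0.0026284 = 513.6 K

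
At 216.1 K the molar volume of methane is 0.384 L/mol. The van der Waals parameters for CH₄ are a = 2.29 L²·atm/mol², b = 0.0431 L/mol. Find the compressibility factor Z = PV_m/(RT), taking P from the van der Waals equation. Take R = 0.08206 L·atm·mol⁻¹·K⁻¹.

Z ≈ 0.7901

P = RT/(V_m − b) − a/V_m² = (0.08206)(216.1)/(0.384 − 0.0431) − 2.29/(0.384)²
  = 17.733/0.34090 − 15.530 = 52.018 − 15.530 = 36.488 atm
Z = PV_m/(RT) = (36.488)(0.384)/((0.08206)(216.1)) = 14.011/17.733 = 0.7901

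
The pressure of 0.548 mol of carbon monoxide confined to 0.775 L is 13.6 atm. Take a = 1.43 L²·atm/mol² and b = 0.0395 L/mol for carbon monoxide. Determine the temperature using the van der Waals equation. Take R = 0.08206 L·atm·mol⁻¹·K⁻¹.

T = (P + a n²/V²)(V − nb)/(nR)
P + a n²/V² = 13.6 + (1.43)(0.548)²/(0.775)² = 14.315 atm
V − nb = 0.775 − (0.548)(0.0395) = 0.75335 L
T = (14.315)(0.75335)/((0.548)(0.08206)) = 239.8 K

T ≈ 239.8 K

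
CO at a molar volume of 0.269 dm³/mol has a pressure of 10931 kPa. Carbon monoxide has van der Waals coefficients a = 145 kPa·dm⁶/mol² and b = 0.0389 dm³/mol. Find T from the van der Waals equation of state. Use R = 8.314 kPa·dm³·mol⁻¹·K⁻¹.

T ≈ 358.0 K

T = (P + a/V_m²)(V_m − b)/R
P + a/V_m² = 10931 + 145/(0.269)² = 12935 kPa
V_m − b = 0.269 − 0.0389 = 0.23010 dm³/mol
T = (12935)(0.23010)/8.314 = 358.0 K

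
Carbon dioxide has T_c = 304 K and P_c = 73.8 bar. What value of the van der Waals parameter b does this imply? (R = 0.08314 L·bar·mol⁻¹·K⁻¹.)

From T_c = 8a/(27Rb) and P_c = a/(27b²): b = R T_c/(8 P_c).
b = (0.08314)(304)/(8×73.8) = 25.275/590.40 = 0.04281 L/mol

b ≈ 0.04281 L/mol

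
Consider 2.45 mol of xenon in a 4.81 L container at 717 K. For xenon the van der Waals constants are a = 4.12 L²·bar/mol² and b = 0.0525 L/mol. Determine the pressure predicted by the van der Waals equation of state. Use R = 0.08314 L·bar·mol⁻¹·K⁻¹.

P ≈ 30.13 bar

P = nRT/(V − nb) − a n²/V²
nRT/(V − nb) = (2.45)(0.08314)(717)/(4.81 − 2.45×0.0525) = 146.05/4.6814 = 31.198 bar
a n²/V² = (4.12)(2.45)²/(4.81)² = 1.0689 bar
P = 31.198 − 1.0689 = 30.13 bar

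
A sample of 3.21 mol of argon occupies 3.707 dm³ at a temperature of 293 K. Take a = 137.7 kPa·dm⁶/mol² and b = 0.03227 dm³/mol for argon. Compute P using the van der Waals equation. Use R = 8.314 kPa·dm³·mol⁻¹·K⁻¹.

P = nRT/(V − nb) − a n²/V²
nRT/(V − nb) = (3.21)(8.314)(293)/(3.707 − 3.21×0.03227) = 7819.6/3.6034 = 2170.1 kPa
a n²/V² = (137.7)(3.21)²/(3.707)² = 103.25 kPa
P = 2170.1 − 103.25 = 2067 kPa

P ≈ 2067 kPa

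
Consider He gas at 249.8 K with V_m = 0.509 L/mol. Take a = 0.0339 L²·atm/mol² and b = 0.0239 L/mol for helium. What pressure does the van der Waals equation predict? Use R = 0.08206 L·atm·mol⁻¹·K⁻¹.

P ≈ 42.13 atm

P = RT/(V_m − b) − a/V_m²
RT/(V_m − b) = (0.08206)(249.8)/(0.509 − 0.0239) = 20.499/0.48510 = 42.257 atm
a/V_m² = 0.0339/(0.509)² = 0.13085 atm
P = 42.257 − 0.13085 = 42.13 atm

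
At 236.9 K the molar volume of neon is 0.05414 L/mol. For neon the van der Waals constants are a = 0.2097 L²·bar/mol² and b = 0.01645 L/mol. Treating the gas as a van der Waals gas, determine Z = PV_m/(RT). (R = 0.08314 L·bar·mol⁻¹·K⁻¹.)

P = RT/(V_m − b) − a/V_m² = (0.08314)(236.9)/(0.05414 − 0.01645) − 0.2097/(0.05414)²
  = 19.696/0.037690 − 71.542 = 522.58 − 71.542 = 451.04 bar
Z = PV_m/(RT) = (451.04)(0.05414)/((0.08314)(236.9)) = 24.419/19.696 = 1.240

Z ≈ 1.240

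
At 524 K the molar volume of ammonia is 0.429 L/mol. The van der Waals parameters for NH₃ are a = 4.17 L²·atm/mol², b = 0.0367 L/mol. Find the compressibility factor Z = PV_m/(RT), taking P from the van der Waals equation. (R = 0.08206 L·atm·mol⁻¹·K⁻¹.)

Z ≈ 0.8675

P = RT/(V_m − b) − a/V_m² = (0.08206)(524)/(0.429 − 0.0367) − 4.17/(0.429)²
  = 42.999/0.39230 − 22.658 = 109.61 − 22.658 = 86.95 atm
Z = PV_m/(RT) = (86.95)(0.429)/((0.08206)(524)) = 37.302/42.999 = 0.8675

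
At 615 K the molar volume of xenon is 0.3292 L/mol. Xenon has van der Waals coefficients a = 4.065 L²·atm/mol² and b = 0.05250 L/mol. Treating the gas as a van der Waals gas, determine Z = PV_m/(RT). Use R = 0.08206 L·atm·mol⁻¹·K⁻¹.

P = RT/(V_m − b) − a/V_m² = (0.08206)(615)/(0.3292 − 0.05250) − 4.065/(0.3292)²
  = 50.467/0.27670 − 37.509 = 182.39 − 37.509 = 144.88 atm
Z = PV_m/(RT) = (144.88)(0.3292)/((0.08206)(615)) = 47.694/50.467 = 0.9451

Z ≈ 0.9451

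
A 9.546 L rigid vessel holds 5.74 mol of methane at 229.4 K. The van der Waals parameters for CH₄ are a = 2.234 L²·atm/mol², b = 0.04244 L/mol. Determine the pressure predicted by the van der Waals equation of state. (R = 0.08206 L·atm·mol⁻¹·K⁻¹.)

P = nRT/(V − nb) − a n²/V²
nRT/(V − nb) = (5.74)(0.08206)(229.4)/(9.546 − 5.74×0.04244) = 108.05/9.3024 = 11.615 atm
a n²/V² = (2.234)(5.74)²/(9.546)² = 0.80773 atm
P = 11.615 − 0.80773 = 10.81 atm

P ≈ 10.81 atm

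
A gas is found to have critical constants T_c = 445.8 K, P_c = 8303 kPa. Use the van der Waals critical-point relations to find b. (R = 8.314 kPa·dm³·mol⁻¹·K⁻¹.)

b ≈ 0.05580 dm³/mol

From T_c = 8a/(27Rb) and P_c = a/(27b²): b = R T_c/(8 P_c).
b = (8.314)(445.8)/(8×8303) = 3706.4/66424 = 0.05580 dm³/mol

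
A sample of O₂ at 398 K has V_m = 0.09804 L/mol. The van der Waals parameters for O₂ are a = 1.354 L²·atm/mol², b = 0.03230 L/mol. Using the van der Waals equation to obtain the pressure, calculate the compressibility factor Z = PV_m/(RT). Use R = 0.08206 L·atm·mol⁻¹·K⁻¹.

Z ≈ 1.068

P = RT/(V_m − b) − a/V_m² = (0.08206)(398)/(0.09804 − 0.03230) − 1.354/(0.09804)²
  = 32.660/0.065740 − 140.87 = 496.81 − 140.87 = 355.94 atm
Z = PV_m/(RT) = (355.94)(0.09804)/((0.08206)(398)) = 34.896/32.660 = 1.068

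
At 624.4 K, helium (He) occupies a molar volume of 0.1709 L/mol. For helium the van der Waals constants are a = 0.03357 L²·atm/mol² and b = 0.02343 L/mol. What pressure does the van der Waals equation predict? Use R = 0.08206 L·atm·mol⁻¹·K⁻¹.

P ≈ 346.3 atm

P = RT/(V_m − b) − a/V_m²
RT/(V_m − b) = (0.08206)(624.4)/(0.1709 − 0.02343) = 51.238/0.14747 = 347.45 atm
a/V_m² = 0.03357/(0.1709)² = 1.1494 atm
P = 347.45 − 1.1494 = 346.3 atm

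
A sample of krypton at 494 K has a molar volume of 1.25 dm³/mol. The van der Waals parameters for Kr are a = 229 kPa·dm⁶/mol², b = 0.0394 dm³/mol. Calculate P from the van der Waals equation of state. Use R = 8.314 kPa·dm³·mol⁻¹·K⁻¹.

P ≈ 3246 kPa

P = RT/(V_m − b) − a/V_m²
RT/(V_m − b) = (8.314)(494)/(1.25 − 0.0394) = 4107.1/1.2106 = 3392.6 kPa
a/V_m² = 229/(1.25)² = 146.56 kPa
P = 3392.6 − 146.56 = 3246 kPa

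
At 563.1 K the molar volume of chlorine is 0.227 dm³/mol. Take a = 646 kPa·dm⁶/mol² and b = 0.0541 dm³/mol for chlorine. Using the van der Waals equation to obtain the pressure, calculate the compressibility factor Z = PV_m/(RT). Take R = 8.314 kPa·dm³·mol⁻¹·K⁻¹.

P = RT/(V_m − b) − a/V_m² = (8.314)(563.1)/(0.227 − 0.0541) − 646/(0.227)²
  = 4681.6/0.17290 − 12537 = 27077 − 12537 = 14540 kPa
Z = PV_m/(RT) = (14540)(0.227)/((8.314)(563.1)) = 3300.6/4681.6 = 0.7050

Z ≈ 0.7050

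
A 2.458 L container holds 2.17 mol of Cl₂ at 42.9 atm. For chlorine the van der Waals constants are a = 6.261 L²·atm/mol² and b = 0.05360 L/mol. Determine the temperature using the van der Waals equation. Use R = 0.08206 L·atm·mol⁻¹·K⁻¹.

T = (P + a n²/V²)(V − nb)/(nR)
P + a n²/V² = 42.9 + (6.261)(2.17)²/(2.458)² = 47.780 atm
V − nb = 2.458 − (2.17)(0.05360) = 2.3417 L
T = (47.780)(2.3417)/((2.17)(0.08206)) = 628.3 K

T ≈ 628.3 K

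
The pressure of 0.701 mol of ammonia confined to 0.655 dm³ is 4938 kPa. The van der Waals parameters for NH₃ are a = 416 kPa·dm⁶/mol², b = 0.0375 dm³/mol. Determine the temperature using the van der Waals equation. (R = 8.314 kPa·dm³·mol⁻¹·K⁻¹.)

T ≈ 584.1 K

T = (P + a n²/V²)(V − nb)/(nR)
P + a n²/V² = 4938 + (416)(0.701)²/(0.655)² = 5414.5 kPa
V − nb = 0.655 − (0.701)(0.0375) = 0.62871 dm³
T = (5414.5)(0.62871)/((0.701)(8.314)) = 584.1 K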